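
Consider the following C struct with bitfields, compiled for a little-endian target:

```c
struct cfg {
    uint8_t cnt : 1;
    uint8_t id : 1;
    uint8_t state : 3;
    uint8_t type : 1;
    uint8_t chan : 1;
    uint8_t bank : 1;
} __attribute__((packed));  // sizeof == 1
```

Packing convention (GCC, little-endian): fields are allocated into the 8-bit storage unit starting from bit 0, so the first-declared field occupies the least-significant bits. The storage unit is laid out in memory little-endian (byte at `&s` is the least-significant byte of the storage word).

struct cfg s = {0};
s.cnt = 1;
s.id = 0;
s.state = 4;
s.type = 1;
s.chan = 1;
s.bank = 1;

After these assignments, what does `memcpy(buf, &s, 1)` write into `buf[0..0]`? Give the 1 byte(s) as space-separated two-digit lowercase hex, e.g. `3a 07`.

f1

cnt (1b) val=1 bits=0x1 at bit 0: 0x01
id (1b) val=0 bits=0x0 at bit 1: 0x01
state (3b) val=4 bits=0x4 at bit 2: 0x11
type (1b) val=1 bits=0x1 at bit 5: 0x31
chan (1b) val=1 bits=0x1 at bit 6: 0x71
bank (1b) val=1 bits=0x1 at bit 7: 0xf1
word = 0xf1 → little-endian bytes:
  [0]=0xf1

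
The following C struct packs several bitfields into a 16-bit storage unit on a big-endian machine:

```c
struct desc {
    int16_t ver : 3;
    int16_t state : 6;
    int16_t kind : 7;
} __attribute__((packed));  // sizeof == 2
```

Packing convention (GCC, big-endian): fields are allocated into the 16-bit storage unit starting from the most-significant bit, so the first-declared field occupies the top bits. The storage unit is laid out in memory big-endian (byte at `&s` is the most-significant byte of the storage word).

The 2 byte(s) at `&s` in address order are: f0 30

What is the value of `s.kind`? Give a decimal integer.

48

[0]=0xf0 [1]=0x30 (big-endian) → word 0xf030
ver [13+:3] = (word>>13) & 0x7 = 7
state [7+:6] = (word>>7) & 0x3f = 32
kind [0+:7] = (word>>0) & 0x7f = 48  ←
kind signed 7b, MSB=0: value = 48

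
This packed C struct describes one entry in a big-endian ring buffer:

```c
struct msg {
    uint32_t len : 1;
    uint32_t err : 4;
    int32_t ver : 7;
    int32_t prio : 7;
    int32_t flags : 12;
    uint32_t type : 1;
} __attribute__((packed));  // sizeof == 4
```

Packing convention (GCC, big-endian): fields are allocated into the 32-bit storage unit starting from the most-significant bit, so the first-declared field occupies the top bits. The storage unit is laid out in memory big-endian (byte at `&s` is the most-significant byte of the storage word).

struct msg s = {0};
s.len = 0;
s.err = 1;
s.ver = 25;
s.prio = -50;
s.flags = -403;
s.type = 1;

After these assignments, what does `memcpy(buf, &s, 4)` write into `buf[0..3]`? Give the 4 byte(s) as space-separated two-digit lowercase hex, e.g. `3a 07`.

len (1b) val=0 bits=0x0 at bit 31: 0x00000000
err (4b) val=1 bits=0x1 at bit 27: 0x08000000
ver (7b) val=25 bits=0x19 at bit 20: 0x09900000
prio (7b) val=-50 bits=0x4e at bit 13: 0x0999c000
flags (12b) val=-403 bits=0xe6d at bit 1: 0x0999dcda
type (1b) val=1 bits=0x1 at bit 0: 0x0999dcdb
word = 0x0999dcdb → big-endian bytes:
  [0]=0x09  [1]=0x99  [2]=0xdc  [3]=0xdb

09 99 dc db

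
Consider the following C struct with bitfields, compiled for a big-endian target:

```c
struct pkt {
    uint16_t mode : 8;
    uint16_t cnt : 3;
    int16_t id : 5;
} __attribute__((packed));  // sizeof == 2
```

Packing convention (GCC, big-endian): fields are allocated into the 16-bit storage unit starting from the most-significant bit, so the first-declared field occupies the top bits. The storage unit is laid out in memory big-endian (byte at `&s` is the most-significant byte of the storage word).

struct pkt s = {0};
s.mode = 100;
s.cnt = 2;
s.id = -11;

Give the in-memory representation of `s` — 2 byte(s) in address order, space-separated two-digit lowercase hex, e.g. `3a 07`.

64 55

mode (8b) val=100 bits=0x64 at bit 8: 0x6400
cnt (3b) val=2 bits=0x2 at bit 5: 0x6440
id (5b) val=-11 bits=0x15 at bit 0: 0x6455
word = 0x6455 → big-endian bytes:
  [0]=0x64  [1]=0x55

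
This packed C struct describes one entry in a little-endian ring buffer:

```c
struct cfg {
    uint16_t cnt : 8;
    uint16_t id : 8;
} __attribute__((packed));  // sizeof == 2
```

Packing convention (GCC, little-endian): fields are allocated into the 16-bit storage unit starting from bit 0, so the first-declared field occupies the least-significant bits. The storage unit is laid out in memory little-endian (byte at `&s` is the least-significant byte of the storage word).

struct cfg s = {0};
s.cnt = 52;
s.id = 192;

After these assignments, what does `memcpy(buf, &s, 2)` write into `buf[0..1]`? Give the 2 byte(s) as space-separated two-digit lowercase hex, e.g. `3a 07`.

cnt:8 = 52 → 0x34 << 0 → word 0x0034
id:8 = 192 → 0xc0 << 8 → word 0xc034
word = 0xc034 → little-endian bytes:
  [0]=0x34  [1]=0xc0

34 c0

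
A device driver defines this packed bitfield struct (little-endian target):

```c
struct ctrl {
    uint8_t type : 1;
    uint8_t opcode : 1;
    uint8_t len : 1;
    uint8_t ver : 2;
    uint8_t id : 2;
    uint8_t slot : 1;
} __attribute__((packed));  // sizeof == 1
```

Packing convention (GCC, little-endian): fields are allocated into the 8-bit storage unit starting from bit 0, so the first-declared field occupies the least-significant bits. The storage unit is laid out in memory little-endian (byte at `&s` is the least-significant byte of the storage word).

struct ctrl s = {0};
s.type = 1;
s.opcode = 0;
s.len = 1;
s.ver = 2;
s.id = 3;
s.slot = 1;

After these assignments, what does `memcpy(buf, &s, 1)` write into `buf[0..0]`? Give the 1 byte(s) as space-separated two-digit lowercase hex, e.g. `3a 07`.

type:1 = 1 → 0x1 << 0 → word 0x01
opcode:1 = 0 → 0x0 << 1 → word 0x01
len:1 = 1 → 0x1 << 2 → word 0x05
ver:2 = 2 → 0x2 << 3 → word 0x15
id:2 = 3 → 0x3 << 5 → word 0x75
slot:1 = 1 → 0x1 << 7 → word 0xf5
word = 0xf5 → little-endian bytes:
  [0]=0xf5

f5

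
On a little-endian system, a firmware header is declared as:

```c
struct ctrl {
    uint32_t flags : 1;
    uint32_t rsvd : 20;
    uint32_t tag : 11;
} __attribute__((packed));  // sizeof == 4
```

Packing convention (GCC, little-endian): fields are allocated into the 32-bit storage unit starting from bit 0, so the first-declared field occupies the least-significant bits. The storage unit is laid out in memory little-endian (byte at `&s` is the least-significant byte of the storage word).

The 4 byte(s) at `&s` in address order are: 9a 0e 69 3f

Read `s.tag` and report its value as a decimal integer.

[0]=0x9a [1]=0x0e [2]=0x69 [3]=0x3f (little-endian) → word 0x3f690e9a
flags [0+:1] = (word>>0) & 0x1 = 0
rsvd [1+:20] = (word>>1) & 0xfffff = 296781
tag [21+:11] = (word>>21) & 0x7ff = 507  ←

507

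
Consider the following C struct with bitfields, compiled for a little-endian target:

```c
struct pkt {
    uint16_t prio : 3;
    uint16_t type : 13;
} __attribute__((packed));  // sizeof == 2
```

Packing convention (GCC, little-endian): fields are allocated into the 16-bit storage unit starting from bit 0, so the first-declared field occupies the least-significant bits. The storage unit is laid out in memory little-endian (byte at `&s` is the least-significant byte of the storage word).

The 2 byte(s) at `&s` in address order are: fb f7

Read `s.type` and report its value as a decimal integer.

7935

[0]=0xfb [1]=0xf7 (little-endian) → word 0xf7fb
prio:3 @ bit 0 → (0xf7fb>>0)&0x7 = 0x3
type:13 @ bit 3 → (0xf7fb>>3)&0x1fff = 0x1eff  ←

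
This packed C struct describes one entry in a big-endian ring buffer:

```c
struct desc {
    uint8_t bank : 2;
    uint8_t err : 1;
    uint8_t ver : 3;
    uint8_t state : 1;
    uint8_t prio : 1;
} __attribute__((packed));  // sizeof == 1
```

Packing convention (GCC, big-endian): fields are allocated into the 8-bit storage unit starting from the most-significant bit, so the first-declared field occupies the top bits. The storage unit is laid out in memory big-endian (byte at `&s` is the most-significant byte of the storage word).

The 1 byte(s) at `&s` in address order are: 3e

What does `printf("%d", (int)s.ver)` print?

7

[0]=0x3e (big-endian) → word 0x3e
bank [6+:2] = (word>>6) & 0x3 = 0
err [5+:1] = (word>>5) & 0x1 = 1
ver [2+:3] = (word>>2) & 0x7 = 7  ←
state [1+:1] = (word>>1) & 0x1 = 1
prio [0+:1] = (word>>0) & 0x1 = 0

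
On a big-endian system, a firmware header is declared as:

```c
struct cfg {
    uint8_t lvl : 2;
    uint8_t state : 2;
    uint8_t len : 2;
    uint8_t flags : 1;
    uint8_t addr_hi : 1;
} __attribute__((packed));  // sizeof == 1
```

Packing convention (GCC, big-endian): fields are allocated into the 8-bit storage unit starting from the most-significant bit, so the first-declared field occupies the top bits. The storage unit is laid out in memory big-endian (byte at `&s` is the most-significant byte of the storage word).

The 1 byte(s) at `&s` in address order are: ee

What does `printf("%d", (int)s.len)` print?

3

[0]=0xee (big-endian) → word 0xee
lvl [6+:2] = (word>>6) & 0x3 = 3
state [4+:2] = (word>>4) & 0x3 = 2
len [2+:2] = (word>>2) & 0x3 = 3  ←
flags [1+:1] = (word>>1) & 0x1 = 1
addr_hi [0+:1] = (word>>0) & 0x1 = 0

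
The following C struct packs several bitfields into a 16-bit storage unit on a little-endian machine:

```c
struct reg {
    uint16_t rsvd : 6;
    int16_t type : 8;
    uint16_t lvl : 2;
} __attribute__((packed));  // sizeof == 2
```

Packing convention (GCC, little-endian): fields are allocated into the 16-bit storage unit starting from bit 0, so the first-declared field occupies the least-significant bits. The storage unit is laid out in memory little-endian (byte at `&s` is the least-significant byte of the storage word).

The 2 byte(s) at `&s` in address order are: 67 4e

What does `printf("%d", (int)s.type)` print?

[0]=0x67 [1]=0x4e (little-endian) → word 0x4e67
rsvd [0+:6] = (word>>0) & 0x3f = 39
type [6+:8] = (word>>6) & 0xff = 57  ←
lvl [14+:2] = (word>>14) & 0x3 = 1
type signed 8b, MSB=0: value = 57

57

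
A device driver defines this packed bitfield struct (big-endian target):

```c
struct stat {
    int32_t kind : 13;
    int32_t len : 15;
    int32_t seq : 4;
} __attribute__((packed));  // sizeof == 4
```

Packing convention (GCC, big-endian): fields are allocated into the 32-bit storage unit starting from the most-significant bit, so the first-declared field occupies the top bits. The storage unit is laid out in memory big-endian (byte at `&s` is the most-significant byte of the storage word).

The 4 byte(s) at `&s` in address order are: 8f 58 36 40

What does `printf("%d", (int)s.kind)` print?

-3605

[0]=0x8f [1]=0x58 [2]=0x36 [3]=0x40 (big-endian) → word 0x8f583640
kind [19+:13] = (word>>19) & 0x1fff = 4587  ←
len [4+:15] = (word>>4) & 0x7fff = 868
seq [0+:4] = (word>>0) & 0xf = 0
kind signed 13b, MSB=1: 4587 - 8192 = -3605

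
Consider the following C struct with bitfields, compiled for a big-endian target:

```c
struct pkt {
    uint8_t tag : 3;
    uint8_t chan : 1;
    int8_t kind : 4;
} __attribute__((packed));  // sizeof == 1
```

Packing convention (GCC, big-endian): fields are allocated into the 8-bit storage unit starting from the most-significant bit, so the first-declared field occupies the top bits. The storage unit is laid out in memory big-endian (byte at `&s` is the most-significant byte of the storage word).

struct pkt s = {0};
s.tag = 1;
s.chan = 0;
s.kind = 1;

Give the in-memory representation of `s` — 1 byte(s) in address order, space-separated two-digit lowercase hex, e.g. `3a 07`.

tag:3 = 1 → 0x1 << 5 → word 0x20
chan:1 = 0 → 0x0 << 4 → word 0x20
kind:4 = 1 → 0x1 << 0 → word 0x21
word = 0x21 → big-endian bytes:
  [0]=0x21

21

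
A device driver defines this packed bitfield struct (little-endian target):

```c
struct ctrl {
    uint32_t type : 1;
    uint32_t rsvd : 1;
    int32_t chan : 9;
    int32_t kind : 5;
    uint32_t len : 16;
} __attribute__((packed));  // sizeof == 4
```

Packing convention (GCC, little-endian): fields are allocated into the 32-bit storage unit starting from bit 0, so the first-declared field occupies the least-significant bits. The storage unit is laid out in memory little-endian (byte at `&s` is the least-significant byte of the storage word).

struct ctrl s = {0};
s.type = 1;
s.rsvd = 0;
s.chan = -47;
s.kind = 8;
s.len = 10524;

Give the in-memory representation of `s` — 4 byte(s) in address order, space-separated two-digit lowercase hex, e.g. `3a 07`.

type:1 = 1 → 0x1 << 0 → word 0x00000001
rsvd:1 = 0 → 0x0 << 1 → word 0x00000001
chan:9 = -47 → 0x1d1 << 2 → word 0x00000745
kind:5 = 8 → 0x8 << 11 → word 0x00004745
len:16 = 10524 → 0x291c << 16 → word 0x291c4745
word = 0x291c4745 → little-endian bytes:
  [0]=0x45  [1]=0x47  [2]=0x1c  [3]=0x29

45 47 1c 29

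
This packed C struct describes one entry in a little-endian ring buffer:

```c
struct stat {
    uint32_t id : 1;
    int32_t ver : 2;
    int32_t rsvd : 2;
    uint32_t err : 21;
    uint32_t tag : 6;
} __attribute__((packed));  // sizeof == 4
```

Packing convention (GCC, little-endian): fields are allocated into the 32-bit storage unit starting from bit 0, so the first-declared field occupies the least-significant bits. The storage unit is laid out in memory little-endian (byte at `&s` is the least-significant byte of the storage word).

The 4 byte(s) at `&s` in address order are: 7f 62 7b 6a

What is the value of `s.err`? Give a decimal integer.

1301267

[0]=0x7f [1]=0x62 [2]=0x7b [3]=0x6a (little-endian) → word 0x6a7b627f
id [0+:1] = (word>>0) & 0x1 = 1
ver [1+:2] = (word>>1) & 0x3 = 3
rsvd [3+:2] = (word>>3) & 0x3 = 3
err [5+:21] = (word>>5) & 0x1fffff = 1301267  ←
tag [26+:6] = (word>>26) & 0x3f = 26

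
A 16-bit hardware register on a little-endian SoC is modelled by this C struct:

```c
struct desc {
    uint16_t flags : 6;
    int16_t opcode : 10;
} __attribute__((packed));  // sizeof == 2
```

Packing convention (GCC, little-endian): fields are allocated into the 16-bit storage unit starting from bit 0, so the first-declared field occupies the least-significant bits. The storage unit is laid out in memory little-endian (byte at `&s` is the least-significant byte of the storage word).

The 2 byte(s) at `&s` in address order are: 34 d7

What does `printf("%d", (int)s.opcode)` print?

[0]=0x34 [1]=0xd7 (little-endian) → word 0xd734
flags:6 @ bit 0 → (0xd734>>0)&0x3f = 0x34
opcode:10 @ bit 6 → (0xd734>>6)&0x3ff = 0x35c  ←
opcode signed 10b, MSB=1: 860 - 1024 = -164

-164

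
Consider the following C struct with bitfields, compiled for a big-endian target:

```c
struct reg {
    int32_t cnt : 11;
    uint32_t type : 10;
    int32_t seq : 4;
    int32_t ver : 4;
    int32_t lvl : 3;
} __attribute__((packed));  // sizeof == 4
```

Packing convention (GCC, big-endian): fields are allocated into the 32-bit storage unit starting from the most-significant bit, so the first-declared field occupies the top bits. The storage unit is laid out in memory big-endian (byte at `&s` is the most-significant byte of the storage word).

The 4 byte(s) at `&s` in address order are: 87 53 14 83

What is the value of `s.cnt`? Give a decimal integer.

[0]=0x87 [1]=0x53 [2]=0x14 [3]=0x83 (big-endian) → word 0x87531483
cnt:11 @ bit 21 → (0x87531483>>21)&0x7ff = 0x43a  ←
type:10 @ bit 11 → (0x87531483>>11)&0x3ff = 0x262
seq:4 @ bit 7 → (0x87531483>>7)&0xf = 0x9
ver:4 @ bit 3 → (0x87531483>>3)&0xf = 0x0
lvl:3 @ bit 0 → (0x87531483>>0)&0x7 = 0x3
cnt signed 11b, MSB=1: 1082 - 2048 = -966

-966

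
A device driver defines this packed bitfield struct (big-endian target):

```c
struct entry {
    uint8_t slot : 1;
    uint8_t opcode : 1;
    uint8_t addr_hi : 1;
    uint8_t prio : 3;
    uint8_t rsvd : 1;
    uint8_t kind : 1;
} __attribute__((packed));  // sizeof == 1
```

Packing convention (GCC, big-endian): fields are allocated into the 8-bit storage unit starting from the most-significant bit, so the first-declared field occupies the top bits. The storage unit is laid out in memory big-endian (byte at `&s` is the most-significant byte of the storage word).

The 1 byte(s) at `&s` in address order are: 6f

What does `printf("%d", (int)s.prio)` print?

[0]=0x6f (big-endian) → word 0x6f
slot:1 @ bit 7 → (0x6f>>7)&0x1 = 0x0
opcode:1 @ bit 6 → (0x6f>>6)&0x1 = 0x1
addr_hi:1 @ bit 5 → (0x6f>>5)&0x1 = 0x1
prio:3 @ bit 2 → (0x6f>>2)&0x7 = 0x3  ←
rsvd:1 @ bit 1 → (0x6f>>1)&0x1 = 0x1
kind:1 @ bit 0 → (0x6f>>0)&0x1 = 0x1

3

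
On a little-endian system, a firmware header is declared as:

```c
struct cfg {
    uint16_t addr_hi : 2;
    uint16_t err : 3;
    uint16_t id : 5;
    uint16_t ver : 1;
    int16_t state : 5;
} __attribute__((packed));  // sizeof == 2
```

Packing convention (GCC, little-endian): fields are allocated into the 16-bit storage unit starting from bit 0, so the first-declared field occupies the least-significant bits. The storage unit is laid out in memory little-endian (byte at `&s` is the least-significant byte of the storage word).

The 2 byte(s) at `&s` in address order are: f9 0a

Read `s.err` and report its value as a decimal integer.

[0]=0xf9 [1]=0x0a (little-endian) → word 0x0af9
addr_hi [0+:2] = (word>>0) & 0x3 = 1
err [2+:3] = (word>>2) & 0x7 = 6  ←
id [5+:5] = (word>>5) & 0x1f = 23
ver [10+:1] = (word>>10) & 0x1 = 0
state [11+:5] = (word>>11) & 0x1f = 1

6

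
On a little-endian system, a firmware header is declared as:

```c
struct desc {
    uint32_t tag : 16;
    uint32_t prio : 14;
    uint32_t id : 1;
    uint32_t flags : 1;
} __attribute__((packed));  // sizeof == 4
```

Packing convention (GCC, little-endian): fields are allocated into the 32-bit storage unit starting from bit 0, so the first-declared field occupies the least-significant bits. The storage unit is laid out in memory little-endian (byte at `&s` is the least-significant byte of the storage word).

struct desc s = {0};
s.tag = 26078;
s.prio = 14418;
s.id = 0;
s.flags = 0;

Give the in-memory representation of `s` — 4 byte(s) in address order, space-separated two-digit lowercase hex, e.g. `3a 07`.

de 65 52 38

[0+:16] tag=26078 & 0xffff = 0x65de; word=0x000065de
[16+:14] prio=14418 & 0x3fff = 0x3852; word=0x385265de
[30+:1] id=0 & 0x1 = 0x0; word=0x385265de
[31+:1] flags=0 & 0x1 = 0x0; word=0x385265de
word = 0x385265de → little-endian bytes:
  [0]=0xde  [1]=0x65  [2]=0x52  [3]=0x38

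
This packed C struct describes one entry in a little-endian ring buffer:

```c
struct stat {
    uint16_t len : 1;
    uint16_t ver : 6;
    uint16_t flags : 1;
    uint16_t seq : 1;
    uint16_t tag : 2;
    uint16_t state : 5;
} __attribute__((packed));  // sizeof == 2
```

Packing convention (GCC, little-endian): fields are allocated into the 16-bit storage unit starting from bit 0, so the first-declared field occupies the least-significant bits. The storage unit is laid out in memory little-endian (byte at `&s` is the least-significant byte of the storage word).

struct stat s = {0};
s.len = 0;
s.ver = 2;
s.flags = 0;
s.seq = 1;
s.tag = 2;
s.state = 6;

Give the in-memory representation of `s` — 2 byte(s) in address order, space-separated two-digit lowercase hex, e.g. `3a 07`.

len:1 = 0 → 0x0 << 0 → word 0x0000
ver:6 = 2 → 0x2 << 1 → word 0x0004
flags:1 = 0 → 0x0 << 7 → word 0x0004
seq:1 = 1 → 0x1 << 8 → word 0x0104
tag:2 = 2 → 0x2 << 9 → word 0x0504
state:5 = 6 → 0x6 << 11 → word 0x3504
word = 0x3504 → little-endian bytes:
  [0]=0x04  [1]=0x35

04 35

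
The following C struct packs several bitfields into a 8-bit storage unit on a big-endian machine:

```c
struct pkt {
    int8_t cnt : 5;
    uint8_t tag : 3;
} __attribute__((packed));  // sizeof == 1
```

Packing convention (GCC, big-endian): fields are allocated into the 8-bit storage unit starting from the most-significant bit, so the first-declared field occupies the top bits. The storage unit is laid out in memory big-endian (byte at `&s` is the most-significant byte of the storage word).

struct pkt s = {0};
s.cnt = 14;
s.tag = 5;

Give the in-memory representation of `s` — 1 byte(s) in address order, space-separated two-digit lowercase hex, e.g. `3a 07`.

75

cnt:5 = 14 → 0xe << 3 → word 0x70
tag:3 = 5 → 0x5 << 0 → word 0x75
word = 0x75 → big-endian bytes:
  [0]=0x75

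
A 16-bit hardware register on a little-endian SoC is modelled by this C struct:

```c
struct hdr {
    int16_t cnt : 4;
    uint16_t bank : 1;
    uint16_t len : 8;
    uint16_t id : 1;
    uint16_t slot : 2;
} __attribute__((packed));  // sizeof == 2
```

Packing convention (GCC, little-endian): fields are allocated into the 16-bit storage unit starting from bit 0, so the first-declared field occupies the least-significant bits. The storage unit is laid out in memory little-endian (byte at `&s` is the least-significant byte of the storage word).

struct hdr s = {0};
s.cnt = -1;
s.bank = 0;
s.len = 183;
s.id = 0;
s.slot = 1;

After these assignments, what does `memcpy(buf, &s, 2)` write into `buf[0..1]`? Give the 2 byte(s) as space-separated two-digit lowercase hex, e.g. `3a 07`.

cnt:4 = -1 → 0xf << 0 → word 0x000f
bank:1 = 0 → 0x0 << 4 → word 0x000f
len:8 = 183 → 0xb7 << 5 → word 0x16ef
id:1 = 0 → 0x0 << 13 → word 0x16ef
slot:2 = 1 → 0x1 << 14 → word 0x56ef
word = 0x56ef → little-endian bytes:
  [0]=0xef  [1]=0x56

ef 56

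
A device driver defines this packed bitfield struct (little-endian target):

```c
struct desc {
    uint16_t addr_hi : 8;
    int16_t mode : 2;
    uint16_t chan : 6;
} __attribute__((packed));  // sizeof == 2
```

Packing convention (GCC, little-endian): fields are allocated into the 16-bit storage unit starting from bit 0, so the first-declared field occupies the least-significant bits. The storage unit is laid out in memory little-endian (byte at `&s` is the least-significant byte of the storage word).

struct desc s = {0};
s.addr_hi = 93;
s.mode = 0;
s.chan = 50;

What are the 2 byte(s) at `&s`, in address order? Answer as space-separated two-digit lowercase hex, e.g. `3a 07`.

[0+:8] addr_hi=93 & 0xff = 0x5d; word=0x005d
[8+:2] mode=0 & 0x3 = 0x0; word=0x005d
[10+:6] chan=50 & 0x3f = 0x32; word=0xc85d
word = 0xc85d → little-endian bytes:
  [0]=0x5d  [1]=0xc8

5d c8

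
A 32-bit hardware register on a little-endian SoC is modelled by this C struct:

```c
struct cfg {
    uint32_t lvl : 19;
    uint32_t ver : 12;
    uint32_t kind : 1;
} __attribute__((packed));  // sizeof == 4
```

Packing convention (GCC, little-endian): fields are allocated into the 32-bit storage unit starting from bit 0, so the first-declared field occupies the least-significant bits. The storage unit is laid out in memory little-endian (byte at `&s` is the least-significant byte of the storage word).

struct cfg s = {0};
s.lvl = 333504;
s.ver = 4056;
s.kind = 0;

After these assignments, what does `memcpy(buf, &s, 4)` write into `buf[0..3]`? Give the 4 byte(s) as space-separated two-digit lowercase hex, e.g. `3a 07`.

c0 16 c5 7e

lvl (19b) val=333504 bits=0x516c0 at bit 0: 0x000516c0
ver (12b) val=4056 bits=0xfd8 at bit 19: 0x7ec516c0
kind (1b) val=0 bits=0x0 at bit 31: 0x7ec516c0
word = 0x7ec516c0 → little-endian bytes:
  [0]=0xc0  [1]=0x16  [2]=0xc5  [3]=0x7e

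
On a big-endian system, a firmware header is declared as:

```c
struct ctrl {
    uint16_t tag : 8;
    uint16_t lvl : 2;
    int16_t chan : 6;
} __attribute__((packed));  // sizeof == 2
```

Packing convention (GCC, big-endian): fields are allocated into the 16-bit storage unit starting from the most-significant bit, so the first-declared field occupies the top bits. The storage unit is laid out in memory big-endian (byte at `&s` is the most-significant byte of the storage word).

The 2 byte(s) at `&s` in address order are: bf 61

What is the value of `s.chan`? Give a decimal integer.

[0]=0xbf [1]=0x61 (big-endian) → word 0xbf61
tag [8+:8] = (word>>8) & 0xff = 191
lvl [6+:2] = (word>>6) & 0x3 = 1
chan [0+:6] = (word>>0) & 0x3f = 33  ←
chan signed 6b, MSB=1: 33 - 64 = -31

-31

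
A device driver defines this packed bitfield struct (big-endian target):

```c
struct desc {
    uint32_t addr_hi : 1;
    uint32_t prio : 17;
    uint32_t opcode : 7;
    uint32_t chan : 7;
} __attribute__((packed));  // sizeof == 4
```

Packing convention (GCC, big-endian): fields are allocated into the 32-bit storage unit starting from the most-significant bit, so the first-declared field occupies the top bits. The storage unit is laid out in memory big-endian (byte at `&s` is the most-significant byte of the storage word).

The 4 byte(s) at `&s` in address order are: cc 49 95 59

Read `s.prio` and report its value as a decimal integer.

[0]=0xcc [1]=0x49 [2]=0x95 [3]=0x59 (big-endian) → word 0xcc499559
addr_hi [31+:1] = (word>>31) & 0x1 = 1
prio [14+:17] = (word>>14) & 0x1ffff = 78118  ←
opcode [7+:7] = (word>>7) & 0x7f = 42
chan [0+:7] = (word>>0) & 0x7f = 89

78118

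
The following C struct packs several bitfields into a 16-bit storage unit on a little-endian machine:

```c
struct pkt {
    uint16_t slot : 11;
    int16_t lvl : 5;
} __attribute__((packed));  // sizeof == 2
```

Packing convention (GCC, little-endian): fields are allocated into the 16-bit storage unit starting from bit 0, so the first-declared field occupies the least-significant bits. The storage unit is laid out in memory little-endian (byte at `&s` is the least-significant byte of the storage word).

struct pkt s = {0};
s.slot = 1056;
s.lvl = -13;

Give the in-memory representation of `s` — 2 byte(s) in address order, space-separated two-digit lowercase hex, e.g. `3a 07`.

slot:11 = 1056 → 0x420 << 0 → word 0x0420
lvl:5 = -13 → 0x13 << 11 → word 0x9c20
word = 0x9c20 → little-endian bytes:
  [0]=0x20  [1]=0x9c

20 9c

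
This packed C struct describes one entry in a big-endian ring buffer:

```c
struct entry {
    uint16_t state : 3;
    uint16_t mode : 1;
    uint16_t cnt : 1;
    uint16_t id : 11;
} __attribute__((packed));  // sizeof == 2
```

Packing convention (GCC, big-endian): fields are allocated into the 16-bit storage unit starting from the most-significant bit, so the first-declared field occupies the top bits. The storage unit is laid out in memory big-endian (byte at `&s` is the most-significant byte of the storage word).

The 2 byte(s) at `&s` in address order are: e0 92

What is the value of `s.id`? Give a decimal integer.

146

[0]=0xe0 [1]=0x92 (big-endian) → word 0xe092
state:3 @ bit 13 → (0xe092>>13)&0x7 = 0x7
mode:1 @ bit 12 → (0xe092>>12)&0x1 = 0x0
cnt:1 @ bit 11 → (0xe092>>11)&0x1 = 0x0
id:11 @ bit 0 → (0xe092>>0)&0x7ff = 0x92  ←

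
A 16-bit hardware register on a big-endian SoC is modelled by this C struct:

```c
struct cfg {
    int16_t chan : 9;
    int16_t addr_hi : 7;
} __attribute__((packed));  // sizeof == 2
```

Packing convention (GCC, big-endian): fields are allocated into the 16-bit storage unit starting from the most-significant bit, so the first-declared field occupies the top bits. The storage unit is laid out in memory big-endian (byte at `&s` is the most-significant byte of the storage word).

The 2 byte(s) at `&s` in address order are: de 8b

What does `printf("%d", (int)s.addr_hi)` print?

11

[0]=0xde [1]=0x8b (big-endian) → word 0xde8b
chan [7+:9] = (word>>7) & 0x1ff = 445
addr_hi [0+:7] = (word>>0) & 0x7f = 11  ←
addr_hi signed 7b, MSB=0: value = 11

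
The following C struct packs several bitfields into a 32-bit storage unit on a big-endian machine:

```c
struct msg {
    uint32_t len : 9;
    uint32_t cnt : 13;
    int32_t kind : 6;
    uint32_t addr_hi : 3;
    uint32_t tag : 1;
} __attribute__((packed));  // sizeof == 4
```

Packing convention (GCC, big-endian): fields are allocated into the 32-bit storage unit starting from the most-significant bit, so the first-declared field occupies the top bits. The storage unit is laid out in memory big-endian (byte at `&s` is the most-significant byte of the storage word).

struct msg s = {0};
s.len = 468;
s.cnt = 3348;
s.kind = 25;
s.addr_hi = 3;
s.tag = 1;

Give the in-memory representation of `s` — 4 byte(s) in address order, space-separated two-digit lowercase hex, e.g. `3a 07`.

[23+:9] len=468 & 0x1ff = 0x1d4; word=0xea000000
[10+:13] cnt=3348 & 0x1fff = 0xd14; word=0xea345000
[4+:6] kind=25 & 0x3f = 0x19; word=0xea345190
[1+:3] addr_hi=3 & 0x7 = 0x3; word=0xea345196
[0+:1] tag=1 & 0x1 = 0x1; word=0xea345197
word = 0xea345197 → big-endian bytes:
  [0]=0xea  [1]=0x34  [2]=0x51  [3]=0x97

ea 34 51 97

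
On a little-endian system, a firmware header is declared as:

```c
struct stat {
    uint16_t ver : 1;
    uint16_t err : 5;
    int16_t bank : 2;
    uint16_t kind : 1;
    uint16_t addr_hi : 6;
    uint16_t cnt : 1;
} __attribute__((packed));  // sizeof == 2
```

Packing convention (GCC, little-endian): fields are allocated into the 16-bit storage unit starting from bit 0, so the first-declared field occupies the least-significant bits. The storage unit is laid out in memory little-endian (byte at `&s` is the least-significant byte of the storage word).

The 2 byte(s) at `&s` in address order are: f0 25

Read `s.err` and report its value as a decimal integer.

[0]=0xf0 [1]=0x25 (little-endian) → word 0x25f0
ver [0+:1] = (word>>0) & 0x1 = 0
err [1+:5] = (word>>1) & 0x1f = 24  ←
bank [6+:2] = (word>>6) & 0x3 = 3
kind [8+:1] = (word>>8) & 0x1 = 1
addr_hi [9+:6] = (word>>9) & 0x3f = 18
cnt [15+:1] = (word>>15) & 0x1 = 0

24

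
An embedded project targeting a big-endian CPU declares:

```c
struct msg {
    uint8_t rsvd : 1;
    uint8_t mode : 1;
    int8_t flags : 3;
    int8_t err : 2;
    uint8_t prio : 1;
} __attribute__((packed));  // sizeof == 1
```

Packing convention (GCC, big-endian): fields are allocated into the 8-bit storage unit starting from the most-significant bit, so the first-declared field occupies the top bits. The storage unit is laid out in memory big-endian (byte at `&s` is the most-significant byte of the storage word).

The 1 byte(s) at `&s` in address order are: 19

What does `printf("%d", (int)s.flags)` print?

3

[0]=0x19 (big-endian) → word 0x19
rsvd [7+:1] = (word>>7) & 0x1 = 0
mode [6+:1] = (word>>6) & 0x1 = 0
flags [3+:3] = (word>>3) & 0x7 = 3  ←
err [1+:2] = (word>>1) & 0x3 = 0
prio [0+:1] = (word>>0) & 0x1 = 1
flags signed 3b, MSB=0: value = 3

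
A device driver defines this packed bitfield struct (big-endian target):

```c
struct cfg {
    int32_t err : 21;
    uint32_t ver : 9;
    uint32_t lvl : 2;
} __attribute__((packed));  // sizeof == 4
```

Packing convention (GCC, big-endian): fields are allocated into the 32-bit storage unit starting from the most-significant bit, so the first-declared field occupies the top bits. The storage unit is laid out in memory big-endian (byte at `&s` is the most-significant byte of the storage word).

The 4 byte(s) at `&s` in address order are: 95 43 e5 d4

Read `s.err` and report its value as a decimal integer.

[0]=0x95 [1]=0x43 [2]=0xe5 [3]=0xd4 (big-endian) → word 0x9543e5d4
err [11+:21] = (word>>11) & 0x1fffff = 1222780  ←
ver [2+:9] = (word>>2) & 0x1ff = 373
lvl [0+:2] = (word>>0) & 0x3 = 0
err signed 21b, MSB=1: 1222780 - 2097152 = -874372

-874372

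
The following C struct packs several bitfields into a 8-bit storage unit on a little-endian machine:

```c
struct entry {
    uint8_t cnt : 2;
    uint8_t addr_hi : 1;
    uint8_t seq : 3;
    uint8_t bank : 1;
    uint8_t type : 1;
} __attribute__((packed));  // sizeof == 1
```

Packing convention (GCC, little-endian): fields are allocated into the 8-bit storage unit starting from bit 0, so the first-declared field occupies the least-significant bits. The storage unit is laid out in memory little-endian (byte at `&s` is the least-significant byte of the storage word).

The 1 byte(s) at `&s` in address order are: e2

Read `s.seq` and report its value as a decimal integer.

[0]=0xe2 (little-endian) → word 0xe2
cnt:2 @ bit 0 → (0xe2>>0)&0x3 = 0x2
addr_hi:1 @ bit 2 → (0xe2>>2)&0x1 = 0x0
seq:3 @ bit 3 → (0xe2>>3)&0x7 = 0x4  ←
bank:1 @ bit 6 → (0xe2>>6)&0x1 = 0x1
type:1 @ bit 7 → (0xe2>>7)&0x1 = 0x1

4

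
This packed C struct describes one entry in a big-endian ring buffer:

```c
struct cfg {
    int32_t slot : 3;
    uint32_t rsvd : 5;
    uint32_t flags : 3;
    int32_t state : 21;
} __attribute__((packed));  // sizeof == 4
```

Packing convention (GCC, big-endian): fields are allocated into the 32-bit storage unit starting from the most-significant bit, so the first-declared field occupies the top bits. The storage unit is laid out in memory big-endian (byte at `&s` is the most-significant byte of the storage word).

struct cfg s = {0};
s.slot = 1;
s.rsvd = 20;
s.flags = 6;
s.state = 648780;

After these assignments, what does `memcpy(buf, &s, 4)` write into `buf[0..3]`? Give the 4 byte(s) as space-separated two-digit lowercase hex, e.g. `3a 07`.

slot (3b) val=1 bits=0x1 at bit 29: 0x20000000
rsvd (5b) val=20 bits=0x14 at bit 24: 0x34000000
flags (3b) val=6 bits=0x6 at bit 21: 0x34c00000
state (21b) val=648780 bits=0x9e64c at bit 0: 0x34c9e64c
word = 0x34c9e64c → big-endian bytes:
  [0]=0x34  [1]=0xc9  [2]=0xe6  [3]=0x4c

34 c9 e6 4c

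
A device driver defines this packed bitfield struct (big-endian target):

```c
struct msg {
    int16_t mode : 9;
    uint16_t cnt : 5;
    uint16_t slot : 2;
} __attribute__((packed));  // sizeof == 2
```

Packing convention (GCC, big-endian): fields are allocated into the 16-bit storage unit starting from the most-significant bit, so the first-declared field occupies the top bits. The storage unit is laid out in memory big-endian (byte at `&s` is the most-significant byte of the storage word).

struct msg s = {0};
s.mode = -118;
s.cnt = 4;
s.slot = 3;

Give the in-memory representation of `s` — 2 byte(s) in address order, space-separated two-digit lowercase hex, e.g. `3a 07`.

c5 13

mode:9 = -118 → 0x18a << 7 → word 0xc500
cnt:5 = 4 → 0x4 << 2 → word 0xc510
slot:2 = 3 → 0x3 << 0 → word 0xc513
word = 0xc513 → big-endian bytes:
  [0]=0xc5  [1]=0x13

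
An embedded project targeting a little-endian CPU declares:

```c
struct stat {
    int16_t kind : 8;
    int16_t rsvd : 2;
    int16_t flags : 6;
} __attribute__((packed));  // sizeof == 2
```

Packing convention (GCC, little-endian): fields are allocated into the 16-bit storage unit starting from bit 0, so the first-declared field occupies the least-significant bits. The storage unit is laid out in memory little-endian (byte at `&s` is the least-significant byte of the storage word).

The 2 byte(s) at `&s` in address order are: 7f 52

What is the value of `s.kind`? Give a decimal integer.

127

[0]=0x7f [1]=0x52 (little-endian) → word 0x527f
kind:8 @ bit 0 → (0x527f>>0)&0xff = 0x7f  ←
rsvd:2 @ bit 8 → (0x527f>>8)&0x3 = 0x2
flags:6 @ bit 10 → (0x527f>>10)&0x3f = 0x14
kind signed 8b, MSB=0: value = 127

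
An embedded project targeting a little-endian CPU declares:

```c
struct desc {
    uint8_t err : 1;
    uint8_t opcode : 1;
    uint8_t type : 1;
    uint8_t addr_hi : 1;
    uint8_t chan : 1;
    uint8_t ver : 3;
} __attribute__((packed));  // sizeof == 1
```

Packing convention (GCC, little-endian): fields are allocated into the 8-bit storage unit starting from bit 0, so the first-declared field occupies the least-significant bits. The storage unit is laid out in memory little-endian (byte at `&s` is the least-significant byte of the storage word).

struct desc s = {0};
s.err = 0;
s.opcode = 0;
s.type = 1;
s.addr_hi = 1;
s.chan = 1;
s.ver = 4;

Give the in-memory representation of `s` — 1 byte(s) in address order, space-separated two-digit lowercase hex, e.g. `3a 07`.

9c

[0+:1] err=0 & 0x1 = 0x0; word=0x00
[1+:1] opcode=0 & 0x1 = 0x0; word=0x00
[2+:1] type=1 & 0x1 = 0x1; word=0x04
[3+:1] addr_hi=1 & 0x1 = 0x1; word=0x0c
[4+:1] chan=1 & 0x1 = 0x1; word=0x1c
[5+:3] ver=4 & 0x7 = 0x4; word=0x9c
word = 0x9c → little-endian bytes:
  [0]=0x9c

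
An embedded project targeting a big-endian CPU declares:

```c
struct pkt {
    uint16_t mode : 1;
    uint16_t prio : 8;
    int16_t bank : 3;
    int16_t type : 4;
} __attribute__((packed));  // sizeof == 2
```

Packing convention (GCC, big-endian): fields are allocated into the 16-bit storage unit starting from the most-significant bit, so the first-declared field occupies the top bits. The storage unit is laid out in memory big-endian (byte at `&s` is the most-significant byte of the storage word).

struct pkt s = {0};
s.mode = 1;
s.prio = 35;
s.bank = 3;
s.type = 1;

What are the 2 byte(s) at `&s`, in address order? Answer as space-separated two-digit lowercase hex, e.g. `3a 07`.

91 b1

[15+:1] mode=1 & 0x1 = 0x1; word=0x8000
[7+:8] prio=35 & 0xff = 0x23; word=0x9180
[4+:3] bank=3 & 0x7 = 0x3; word=0x91b0
[0+:4] type=1 & 0xf = 0x1; word=0x91b1
word = 0x91b1 → big-endian bytes:
  [0]=0x91  [1]=0xb1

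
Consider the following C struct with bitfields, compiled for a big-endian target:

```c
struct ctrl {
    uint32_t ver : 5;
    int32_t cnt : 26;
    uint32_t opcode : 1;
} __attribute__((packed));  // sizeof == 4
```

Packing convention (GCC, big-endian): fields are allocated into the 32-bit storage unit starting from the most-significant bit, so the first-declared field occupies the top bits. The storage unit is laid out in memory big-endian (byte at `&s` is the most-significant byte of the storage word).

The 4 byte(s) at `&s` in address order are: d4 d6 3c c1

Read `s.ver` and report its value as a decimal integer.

[0]=0xd4 [1]=0xd6 [2]=0x3c [3]=0xc1 (big-endian) → word 0xd4d63cc1
ver [27+:5] = (word>>27) & 0x1f = 26  ←
cnt [1+:26] = (word>>1) & 0x3ffffff = 40574560
opcode [0+:1] = (word>>0) & 0x1 = 1

26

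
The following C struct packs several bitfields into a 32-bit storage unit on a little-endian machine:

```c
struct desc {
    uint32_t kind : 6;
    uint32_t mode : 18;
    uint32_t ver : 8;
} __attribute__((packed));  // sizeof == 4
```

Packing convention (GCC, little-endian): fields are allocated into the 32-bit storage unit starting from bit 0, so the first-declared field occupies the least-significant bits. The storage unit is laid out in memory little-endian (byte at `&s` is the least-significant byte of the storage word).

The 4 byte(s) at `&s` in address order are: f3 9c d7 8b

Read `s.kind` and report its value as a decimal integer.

51

[0]=0xf3 [1]=0x9c [2]=0xd7 [3]=0x8b (little-endian) → word 0x8bd79cf3
kind:6 @ bit 0 → (0x8bd79cf3>>0)&0x3f = 0x33  ←
mode:18 @ bit 6 → (0x8bd79cf3>>6)&0x3ffff = 0x35e73
ver:8 @ bit 24 → (0x8bd79cf3>>24)&0xff = 0x8b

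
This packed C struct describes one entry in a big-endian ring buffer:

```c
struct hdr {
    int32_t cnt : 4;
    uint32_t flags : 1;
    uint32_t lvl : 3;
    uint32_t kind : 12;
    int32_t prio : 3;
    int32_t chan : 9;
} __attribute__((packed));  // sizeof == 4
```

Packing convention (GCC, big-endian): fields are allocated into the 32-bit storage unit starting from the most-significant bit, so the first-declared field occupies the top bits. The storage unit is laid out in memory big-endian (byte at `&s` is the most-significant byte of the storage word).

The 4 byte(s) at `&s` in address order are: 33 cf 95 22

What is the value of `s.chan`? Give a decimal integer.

[0]=0x33 [1]=0xcf [2]=0x95 [3]=0x22 (big-endian) → word 0x33cf9522
cnt:4 @ bit 28 → (0x33cf9522>>28)&0xf = 0x3
flags:1 @ bit 27 → (0x33cf9522>>27)&0x1 = 0x0
lvl:3 @ bit 24 → (0x33cf9522>>24)&0x7 = 0x3
kind:12 @ bit 12 → (0x33cf9522>>12)&0xfff = 0xcf9
prio:3 @ bit 9 → (0x33cf9522>>9)&0x7 = 0x2
chan:9 @ bit 0 → (0x33cf9522>>0)&0x1ff = 0x122  ←
chan signed 9b, MSB=1: 290 - 512 = -222

-222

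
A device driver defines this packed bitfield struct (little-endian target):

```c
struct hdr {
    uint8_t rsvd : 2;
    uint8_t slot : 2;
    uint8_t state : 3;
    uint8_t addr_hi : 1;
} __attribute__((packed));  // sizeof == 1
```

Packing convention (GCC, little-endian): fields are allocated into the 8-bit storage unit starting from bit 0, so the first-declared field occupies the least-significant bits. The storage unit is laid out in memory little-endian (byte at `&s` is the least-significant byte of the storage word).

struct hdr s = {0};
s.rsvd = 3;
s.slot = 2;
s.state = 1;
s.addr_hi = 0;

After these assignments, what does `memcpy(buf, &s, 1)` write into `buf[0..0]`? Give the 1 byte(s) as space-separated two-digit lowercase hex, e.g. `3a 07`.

1b

[0+:2] rsvd=3 & 0x3 = 0x3; word=0x03
[2+:2] slot=2 & 0x3 = 0x2; word=0x0b
[4+:3] state=1 & 0x7 = 0x1; word=0x1b
[7+:1] addr_hi=0 & 0x1 = 0x0; word=0x1b
word = 0x1b → little-endian bytes:
  [0]=0x1b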